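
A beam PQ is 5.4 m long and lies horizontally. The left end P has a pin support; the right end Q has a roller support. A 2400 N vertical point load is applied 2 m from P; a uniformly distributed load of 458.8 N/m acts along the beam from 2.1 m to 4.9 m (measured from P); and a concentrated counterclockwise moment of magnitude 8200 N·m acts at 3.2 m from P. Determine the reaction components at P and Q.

Resultant of the distributed load: 458.8 × 2.8 = 1284.64 N at 3.5 m from P.
ΣM about P: Q_y·5.4 − 2400·2 − (458.8·2.8)·3.5 + 8200 = 0 → Q_y = 1096.24/5.4 = 203.007 ≈ 203.0 N.
ΣF_y = 0: P_y + 203.007 − 2400 − 458.8·2.8 = 0 → P_y = 3482 N.
ΣF_x = 0: no horizontal applied forces, so P_x = 0.

P_x = 0, P_y = 3482 N, Q_y = 203.0 N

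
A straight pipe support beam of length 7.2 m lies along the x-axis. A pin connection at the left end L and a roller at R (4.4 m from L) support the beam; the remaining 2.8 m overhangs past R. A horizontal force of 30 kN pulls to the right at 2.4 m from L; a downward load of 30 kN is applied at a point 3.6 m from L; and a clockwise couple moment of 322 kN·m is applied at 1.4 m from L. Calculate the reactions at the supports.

L_x = -30.00 kN, L_y = -67.73 kN, R_y = 97.73 kN

Moments about L: R_y·4.4 − 30·3.6 − 322 = 0 → R_y = 430/4.4 = 97.7273 ≈ 97.73 kN.
ΣF_y = 0: L_y + 97.7273 − 30 = 0 → L_y = -67.73 kN.
ΣF_x = 0: L_x + 30 = 0 → L_x = -30.00 kN.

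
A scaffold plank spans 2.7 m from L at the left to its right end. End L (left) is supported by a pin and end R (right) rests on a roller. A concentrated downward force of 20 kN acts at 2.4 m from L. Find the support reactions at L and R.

Taking moments about L: R_y·2.7 − 20·2.4 = 0 → R_y = 48/2.7 = 17.7778 ≈ 17.78 kN.
ΣF_y = 0: L_y + 17.7778 − 20 = 0 → L_y = 2.222 kN.
ΣF_x = 0: no horizontal applied forces, so L_x = 0.

L_x = 0, L_y = 2.222 kN, R_y = 17.78 kN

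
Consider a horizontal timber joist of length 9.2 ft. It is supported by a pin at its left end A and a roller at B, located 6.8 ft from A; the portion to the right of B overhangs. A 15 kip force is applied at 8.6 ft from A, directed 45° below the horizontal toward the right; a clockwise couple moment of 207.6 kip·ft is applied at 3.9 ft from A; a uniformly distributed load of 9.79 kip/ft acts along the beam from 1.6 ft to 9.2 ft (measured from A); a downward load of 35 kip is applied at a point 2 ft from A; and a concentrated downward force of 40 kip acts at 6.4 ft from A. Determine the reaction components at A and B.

Resultant of the distributed load: 9.79 × 7.6 = 74.404 kip at 5.4 ft from A.
Moments about A: B_y·6.8 − 15·sin45°·8.6 − 207.6 − (9.79·7.6)·5.4 − 35·2 − 40·6.4 = 0 → B_y = 1026.6/6.8 = 150.971 ≈ 151.0 kip.
ΣF_y = 0: A_y + 150.971 − 15·sin45° − 9.79·7.6 − 35 − 40 = 0 → A_y = 9.040 kip.
ΣF_x = 0: A_x + 15·cos45° = 0 → A_x = -10.61 kip.

A_x = -10.61 kip, A_y = 9.040 kip, B_y = 151.0 kip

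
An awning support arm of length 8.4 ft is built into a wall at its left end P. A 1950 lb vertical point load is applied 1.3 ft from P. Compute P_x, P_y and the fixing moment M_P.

ΣF_x = 0: P_x = 0.
ΣF_y = 0: P_y − 1950 = 0 → P_y = 1950 lb.
ΣM about P: M_P − 1950·1.3 = 0 → M_P = 2535 lb·ft.

P_x = 0, P_y = 1950 lb, M_P = 2535 lb·ft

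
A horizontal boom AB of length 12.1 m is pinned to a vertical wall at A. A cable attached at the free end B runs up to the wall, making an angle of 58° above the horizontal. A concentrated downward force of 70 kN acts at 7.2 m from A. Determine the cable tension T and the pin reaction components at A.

ΣM about A: T·sin58°·12.1 − 70·7.2 = 0 → T = 504/(12.1·0.848048) = 49.1162 ≈ 49.12 kN.
ΣF_x = 0: A_x − T·cos58° = 0 → A_x = 49.1162 × 0.529919 = 26.03 kN.
ΣF_y = 0: A_y + T·sin58° − 70 = 0 → A_y = 70 − 49.1162 × 0.848048 = 28.35 kN.

T = 49.12 kN, A_x = 26.03 kN, A_y = 28.35 kN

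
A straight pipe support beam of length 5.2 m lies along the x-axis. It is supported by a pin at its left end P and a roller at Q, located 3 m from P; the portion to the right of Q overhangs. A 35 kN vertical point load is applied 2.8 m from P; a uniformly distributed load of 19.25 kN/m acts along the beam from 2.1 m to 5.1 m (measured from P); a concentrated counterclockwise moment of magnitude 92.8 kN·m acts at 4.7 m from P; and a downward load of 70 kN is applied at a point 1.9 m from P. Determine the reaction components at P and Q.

P_x = 0, P_y = 47.38 kN, Q_y = 115.4 kN

Resultant of the distributed load: 19.25 × 3 = 57.75 kN at 3.6 m from P.
Taking moments about P: Q_y·3 − 35·2.8 − (19.25·3)·3.6 + 92.8 − 70·1.9 = 0 → Q_y = 346.1/3 = 115.367 ≈ 115.4 kN.
ΣF_y = 0: P_y + 115.367 − 35 − 19.25·3 − 70 = 0 → P_y = 47.38 kN.
ΣF_x = 0: no horizontal applied forces, so P_x = 0.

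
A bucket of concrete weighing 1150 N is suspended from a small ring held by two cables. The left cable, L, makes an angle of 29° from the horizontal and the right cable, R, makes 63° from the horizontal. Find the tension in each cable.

ΣF_x = 0: −T_L·cos29° + T_R·cos63° = 0 → T_R = 1.92652·T_L.
ΣF_y = 0: T_L·sin29° + T_R·sin63° = 1150.
Substitute: T_L·(0.48481 + 1.92652·0.891007) = 1150 → T_L = 522.406 ≈ 522.4 N.
Then T_R = 1.92652 × 522.406 = 1006 N.

T_L = 522.4 N, T_R = 1006 N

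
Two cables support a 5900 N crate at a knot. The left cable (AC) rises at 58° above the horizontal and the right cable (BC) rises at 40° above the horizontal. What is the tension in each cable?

T_AC = 4564 N, T_BC = 3157 N

ΣF_x = 0: −T_AC·cos58° + T_BC·cos40° = 0 → T_BC = 0.69176·T_AC.
ΣF_y = 0: T_AC·sin58° + T_BC·sin40° = 5900.
Substitute: T_AC·(0.848048 + 0.69176·0.642788) = 5900 → T_AC = 4564.08 ≈ 4564 N.
Then T_BC = 0.69176 × 4564.08 = 3157 N.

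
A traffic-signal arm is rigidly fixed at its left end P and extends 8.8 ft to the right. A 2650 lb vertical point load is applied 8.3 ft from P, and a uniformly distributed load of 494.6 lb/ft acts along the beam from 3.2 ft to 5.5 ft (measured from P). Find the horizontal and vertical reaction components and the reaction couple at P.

Resultant of the distributed load: 494.6 × 2.3 = 1137.58 lb at 4.35 ft from P.
ΣF_x = 0: P_x = 0.
ΣF_y = 0: P_y − 2650 − 494.6·2.3 = 0 → P_y = 3788 lb.
ΣM about P: M_P − 2650·8.3 − (494.6·2.3)·4.35 = 0 → M_P = 26940 lb·ft.

P_x = 0, P_y = 3788 lb, M_P = 26940 lb·ft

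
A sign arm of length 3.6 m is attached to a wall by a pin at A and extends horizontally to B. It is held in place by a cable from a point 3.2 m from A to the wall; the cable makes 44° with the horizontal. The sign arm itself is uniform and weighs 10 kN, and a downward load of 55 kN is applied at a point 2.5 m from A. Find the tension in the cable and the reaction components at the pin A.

ΣM about A: T·sin44°·3.2 − 10·1.8 − 55·2.5 = 0 → T = 155.5/(3.2·0.694658) = 69.9535 ≈ 69.95 kN.
ΣF_x = 0: A_x − T·cos44° = 0 → A_x = 69.9535 × 0.71934 = 50.32 kN.
ΣF_y = 0: A_y + T·sin44° − 10 − 55 = 0 → A_y = 65 − 69.9535 × 0.694658 = 16.41 kN.

T = 69.95 kN, A_x = 50.32 kN, A_y = 16.41 kN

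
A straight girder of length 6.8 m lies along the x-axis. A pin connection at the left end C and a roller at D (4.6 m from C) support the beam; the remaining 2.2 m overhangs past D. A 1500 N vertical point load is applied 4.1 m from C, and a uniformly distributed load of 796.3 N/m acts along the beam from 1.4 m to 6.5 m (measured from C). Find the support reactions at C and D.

C_x = 0, C_y = 736.9 N, D_y = 4824 N

Resultant of the distributed load: 796.3 × 5.1 = 4061.13 N at 3.95 m from C.
Taking moments about C: D_y·4.6 − 1500·4.1 − (796.3·5.1)·3.95 = 0 → D_y = 22191.4635/4.6 = 4824.23 ≈ 4824 N.
ΣF_y = 0: C_y + 4824.23 − 1500 − 796.3·5.1 = 0 → C_y = 736.9 N.
ΣF_x = 0: no horizontal applied forces, so C_x = 0.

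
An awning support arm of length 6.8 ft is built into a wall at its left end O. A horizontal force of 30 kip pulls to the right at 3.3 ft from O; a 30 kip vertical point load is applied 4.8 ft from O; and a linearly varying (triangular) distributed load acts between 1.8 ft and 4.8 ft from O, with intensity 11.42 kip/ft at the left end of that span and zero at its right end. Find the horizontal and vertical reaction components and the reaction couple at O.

O_x = -30.00 kip, O_y = 47.13 kip, M_O = 192.0 kip·ft

Resultant of the triangular load: ½ × 11.42 × 3 = 17.13 kip, acting at 2.8 ft from O (one-third of the span from the peak).
ΣF_x = 0: O_x + 30 = 0 → O_x = -30.00 kip.
ΣF_y = 0: O_y − 30 − ½·11.42·3 = 0 → O_y = 47.13 kip.
ΣM about O: M_O − 30·4.8 − (½·11.42·3)·2.8 = 0 → M_O = 192.0 kip·ft.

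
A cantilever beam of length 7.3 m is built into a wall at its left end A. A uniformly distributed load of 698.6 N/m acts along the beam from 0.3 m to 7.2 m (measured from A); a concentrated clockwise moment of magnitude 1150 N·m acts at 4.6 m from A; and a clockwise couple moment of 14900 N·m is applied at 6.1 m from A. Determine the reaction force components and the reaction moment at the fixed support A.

Resultant of the distributed load: 698.6 × 6.9 = 4820.34 N at 3.75 m from A.
ΣF_x = 0: A_x = 0.
ΣF_y = 0: A_y − 698.6·6.9 = 0 → A_y = 4820 N.
ΣM about A: M_A − (698.6·6.9)·3.75 − 1150 − 14900 = 0 → M_A = 34130 N·m.

A_x = 0, A_y = 4820 N, M_A = 34130 N·m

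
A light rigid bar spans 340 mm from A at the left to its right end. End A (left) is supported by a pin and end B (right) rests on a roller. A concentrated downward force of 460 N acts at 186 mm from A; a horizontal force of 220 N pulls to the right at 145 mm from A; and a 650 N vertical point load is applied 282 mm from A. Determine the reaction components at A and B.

Taking moments about A: B_y·340 − 460·186 − 650·282 = 0 → B_y = 268860/340 = 790.765 ≈ 790.8 N.
ΣF_y = 0: A_y + 790.765 − 460 − 650 = 0 → A_y = 319.2 N.
ΣF_x = 0: A_x + 220 = 0 → A_x = -220.0 N.

A_x = -220.0 N, A_y = 319.2 N, B_y = 790.8 N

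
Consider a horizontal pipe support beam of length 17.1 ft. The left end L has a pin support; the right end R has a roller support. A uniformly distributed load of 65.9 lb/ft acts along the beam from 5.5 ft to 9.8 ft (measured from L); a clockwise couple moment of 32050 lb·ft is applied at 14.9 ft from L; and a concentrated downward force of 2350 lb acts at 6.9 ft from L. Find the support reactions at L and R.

Resultant of the distributed load: 65.9 × 4.3 = 283.37 lb at 7.65 ft from L.
ΣM about L: R_y·17.1 − (65.9·4.3)·7.65 − 32050 − 2350·6.9 = 0 → R_y = 50432.7805/17.1 = 2949.29 ≈ 2949 lb.
ΣF_y = 0: L_y + 2949.29 − 65.9·4.3 − 2350 = 0 → L_y = -315.9 lb.
ΣF_x = 0: no horizontal applied forces, so L_x = 0.

L_x = 0, L_y = -315.9 lb, R_y = 2949 lb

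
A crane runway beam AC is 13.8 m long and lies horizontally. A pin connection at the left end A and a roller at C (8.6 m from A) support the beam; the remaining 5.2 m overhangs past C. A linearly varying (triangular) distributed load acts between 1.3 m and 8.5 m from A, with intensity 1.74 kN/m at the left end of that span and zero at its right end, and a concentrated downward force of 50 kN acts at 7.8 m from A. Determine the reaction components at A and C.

Resultant of the triangular load: ½ × 1.74 × 7.2 = 6.264 kN, acting at 3.7 m from A (one-third of the span from the peak).
Moments about A: C_y·8.6 − (½·1.74·7.2)·3.7 − 50·7.8 = 0 → C_y = 413.1768/8.6 = 48.0438 ≈ 48.04 kN.
ΣF_y = 0: A_y + 48.0438 − ½·1.74·7.2 − 50 = 0 → A_y = 8.220 kN.
ΣF_x = 0: no horizontal applied forces, so A_x = 0.

A_x = 0, A_y = 8.220 kN, C_y = 48.04 kN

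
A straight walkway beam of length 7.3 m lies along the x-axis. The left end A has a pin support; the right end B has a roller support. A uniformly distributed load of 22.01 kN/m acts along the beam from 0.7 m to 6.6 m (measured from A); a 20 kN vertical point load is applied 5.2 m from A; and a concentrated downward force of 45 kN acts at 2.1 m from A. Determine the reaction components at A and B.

Resultant of the distributed load: 22.01 × 5.9 = 129.859 kN at 3.65 m from A.
Moments about A: B_y·7.3 − (22.01·5.9)·3.65 − 20·5.2 − 45·2.1 = 0 → B_y = 672.48535/7.3 = 92.1213 ≈ 92.12 kN.
ΣF_y = 0: A_y + 92.1213 − 22.01·5.9 − 20 − 45 = 0 → A_y = 102.7 kN.
ΣF_x = 0: no horizontal applied forces, so A_x = 0.

A_x = 0, A_y = 102.7 kN, B_y = 92.12 kN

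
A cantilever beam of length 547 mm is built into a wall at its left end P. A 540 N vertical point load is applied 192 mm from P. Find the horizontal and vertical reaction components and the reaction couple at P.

P_x = 0, P_y = 540.0 N, M_P = 103700 N·mm

ΣF_x = 0: P_x = 0.
ΣF_y = 0: P_y − 540 = 0 → P_y = 540.0 N.
ΣM about P: M_P − 540·192 = 0 → M_P = 103700 N·mm.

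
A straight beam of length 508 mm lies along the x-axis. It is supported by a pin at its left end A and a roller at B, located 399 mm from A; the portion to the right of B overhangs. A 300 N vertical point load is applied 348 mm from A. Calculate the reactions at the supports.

A_x = 0, A_y = 38.35 N, B_y = 261.7 N

Moments about A: B_y·399 − 300·348 = 0 → B_y = 104400/399 = 261.654 ≈ 261.7 N.
ΣF_y = 0: A_y + 261.654 − 300 = 0 → A_y = 38.35 N.
ΣF_x = 0: no horizontal applied forces, so A_x = 0.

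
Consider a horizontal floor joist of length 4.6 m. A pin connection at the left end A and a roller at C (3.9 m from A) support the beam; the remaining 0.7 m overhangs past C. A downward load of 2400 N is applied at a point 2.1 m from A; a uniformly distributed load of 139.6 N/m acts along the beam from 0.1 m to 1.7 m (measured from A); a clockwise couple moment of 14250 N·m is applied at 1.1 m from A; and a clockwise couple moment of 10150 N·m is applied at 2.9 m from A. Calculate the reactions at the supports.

Resultant of the distributed load: 139.6 × 1.6 = 223.36 N at 0.9 m from A.
ΣM about A: C_y·3.9 − 2400·2.1 − (139.6·1.6)·0.9 − 14250 − 10150 = 0 → C_y = 29641.024/3.9 = 7600.26 ≈ 7600 N.
ΣF_y = 0: A_y + 7600.26 − 2400 − 139.6·1.6 = 0 → A_y = -4977 N.
ΣF_x = 0: no horizontal applied forces, so A_x = 0.

A_x = 0, A_y = -4977 N, C_y = 7600 N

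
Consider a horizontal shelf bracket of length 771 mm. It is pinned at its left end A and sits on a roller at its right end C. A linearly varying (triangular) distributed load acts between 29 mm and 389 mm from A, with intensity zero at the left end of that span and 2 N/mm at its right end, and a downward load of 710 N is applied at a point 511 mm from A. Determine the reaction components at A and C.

A_x = 0, A_y = 473.8 N, C_y = 596.2 N

Resultant of the triangular load: ½ × 2 × 360 = 360 N, acting at 269 mm from A (one-third of the span from the peak).
Moments about A: C_y·771 − (½·2·360)·269 − 710·511 = 0 → C_y = 459650/771 = 596.174 ≈ 596.2 N.
ΣF_y = 0: A_y + 596.174 − ½·2·360 − 710 = 0 → A_y = 473.8 N.
ΣF_x = 0: no horizontal applied forces, so A_x = 0.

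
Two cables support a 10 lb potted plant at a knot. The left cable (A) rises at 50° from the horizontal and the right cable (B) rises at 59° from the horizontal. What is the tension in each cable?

ΣF_x = 0: −T_A·cos50° + T_B·cos59° = 0 → T_B = 1.24804·T_A.
ΣF_y = 0: T_A·sin50° + T_B·sin59° = 10.
Substitute: T_A·(0.766044 + 1.24804·0.857167) = 10 → T_A = 5.44715 ≈ 5.447 lb.
Then T_B = 1.24804 × 5.44715 = 6.798 lb.

T_A = 5.447 lb, T_B = 6.798 lb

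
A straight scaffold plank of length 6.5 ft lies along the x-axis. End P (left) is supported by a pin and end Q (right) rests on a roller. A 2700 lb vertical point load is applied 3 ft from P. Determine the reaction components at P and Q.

P_x = 0, P_y = 1454 lb, Q_y = 1246 lb

Moments about P: Q_y·6.5 − 2700·3 = 0 → Q_y = 8100/6.5 = 1246.15 ≈ 1246 lb.
ΣF_y = 0: P_y + 1246.15 − 2700 = 0 → P_y = 1454 lb.
ΣF_x = 0: no horizontal applied forces, so P_x = 0.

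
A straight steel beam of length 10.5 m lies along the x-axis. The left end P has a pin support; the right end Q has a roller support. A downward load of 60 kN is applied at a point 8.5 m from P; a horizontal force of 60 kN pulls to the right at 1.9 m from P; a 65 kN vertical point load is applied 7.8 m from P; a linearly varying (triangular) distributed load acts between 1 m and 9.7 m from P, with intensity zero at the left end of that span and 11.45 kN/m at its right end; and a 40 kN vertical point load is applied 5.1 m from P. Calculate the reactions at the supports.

Resultant of the triangular load: ½ × 11.45 × 8.7 = 49.8075 kN, acting at 6.8 m from P (one-third of the span from the peak).
Taking moments about P: Q_y·10.5 − 60·8.5 − 65·7.8 − (½·11.45·8.7)·6.8 − 40·5.1 = 0 → Q_y = 1559.691/10.5 = 148.542 ≈ 148.5 kN.
ΣF_y = 0: P_y + 148.542 − 60 − 65 − ½·11.45·8.7 − 40 = 0 → P_y = 66.27 kN.
ΣF_x = 0: P_x + 60 = 0 → P_x = -60.00 kN.

P_x = -60.00 kN, P_y = 66.27 kN, Q_y = 148.5 kN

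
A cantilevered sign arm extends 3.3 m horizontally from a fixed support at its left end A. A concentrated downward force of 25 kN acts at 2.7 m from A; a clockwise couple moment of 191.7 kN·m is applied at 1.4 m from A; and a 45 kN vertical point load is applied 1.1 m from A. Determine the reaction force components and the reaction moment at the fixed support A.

A_x = 0, A_y = 70.00 kN, M_A = 308.7 kN·m

ΣF_x = 0: A_x = 0.
ΣF_y = 0: A_y − 25 − 45 = 0 → A_y = 70.00 kN.
ΣM about A: M_A − 25·2.7 − 191.7 − 45·1.1 = 0 → M_A = 308.7 kN·m.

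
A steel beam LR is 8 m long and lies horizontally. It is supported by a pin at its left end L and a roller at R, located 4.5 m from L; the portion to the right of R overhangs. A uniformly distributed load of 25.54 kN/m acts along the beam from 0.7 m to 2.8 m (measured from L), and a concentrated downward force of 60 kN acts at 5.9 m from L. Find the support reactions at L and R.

L_x = 0, L_y = 14.11 kN, R_y = 99.52 kN

Resultant of the distributed load: 25.54 × 2.1 = 53.634 kN at 1.75 m from L.
Taking moments about L: R_y·4.5 − (25.54·2.1)·1.75 − 60·5.9 = 0 → R_y = 447.8595/4.5 = 99.5243 ≈ 99.52 kN.
ΣF_y = 0: L_y + 99.5243 − 25.54·2.1 − 60 = 0 → L_y = 14.11 kN.
ΣF_x = 0: no horizontal applied forces, so L_x = 0.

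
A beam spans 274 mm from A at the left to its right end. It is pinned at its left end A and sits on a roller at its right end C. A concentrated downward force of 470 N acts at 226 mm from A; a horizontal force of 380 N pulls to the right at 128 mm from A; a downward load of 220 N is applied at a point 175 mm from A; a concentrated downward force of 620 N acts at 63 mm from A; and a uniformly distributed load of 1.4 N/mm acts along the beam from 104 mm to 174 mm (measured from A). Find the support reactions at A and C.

A_x = -380.0 N, A_y = 687.6 N, C_y = 720.4 N

Resultant of the distributed load: 1.4 × 70 = 98 N at 139 mm from A.
Moments about A: C_y·274 − 470·226 − 220·175 − 620·63 − (1.4·70)·139 = 0 → C_y = 197402/274 = 720.445 ≈ 720.4 N.
ΣF_y = 0: A_y + 720.445 − 470 − 220 − 620 − 1.4·70 = 0 → A_y = 687.6 N.
ΣF_x = 0: A_x + 380 = 0 → A_x = -380.0 N.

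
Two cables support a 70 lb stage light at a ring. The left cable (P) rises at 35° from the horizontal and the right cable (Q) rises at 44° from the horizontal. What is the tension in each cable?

T_P = 51.30 lb, T_Q = 58.41 lb

ΣF_x = 0: −T_P·cos35° + T_Q·cos44° = 0 → T_Q = 1.13876·T_P.
ΣF_y = 0: T_P·sin35° + T_Q·sin44° = 70.
Substitute: T_P·(0.573576 + 1.13876·0.694658) = 70 → T_P = 51.2962 ≈ 51.30 lb.
Then T_Q = 1.13876 × 51.2962 = 58.41 lb.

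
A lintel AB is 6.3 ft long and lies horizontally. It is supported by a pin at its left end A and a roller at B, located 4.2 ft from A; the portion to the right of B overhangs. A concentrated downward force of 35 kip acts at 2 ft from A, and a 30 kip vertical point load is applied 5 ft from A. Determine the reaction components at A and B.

A_x = 0, A_y = 12.62 kip, B_y = 52.38 kip

Moments about A: B_y·4.2 − 35·2 − 30·5 = 0 → B_y = 220/4.2 = 52.381 ≈ 52.38 kip.
ΣF_y = 0: A_y + 52.381 − 35 − 30 = 0 → A_y = 12.62 kip.
ΣF_x = 0: no horizontal applied forces, so A_x = 0.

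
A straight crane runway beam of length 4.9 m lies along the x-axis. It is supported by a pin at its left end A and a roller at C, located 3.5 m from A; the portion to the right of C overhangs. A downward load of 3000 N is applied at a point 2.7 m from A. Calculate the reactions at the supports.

A_x = 0, A_y = 685.7 N, C_y = 2314 N

Moments about A: C_y·3.5 − 3000·2.7 = 0 → C_y = 8100/3.5 = 2314.29 ≈ 2314 N.
ΣF_y = 0: A_y + 2314.29 − 3000 = 0 → A_y = 685.7 N.
ΣF_x = 0: no horizontal applied forces, so A_x = 0.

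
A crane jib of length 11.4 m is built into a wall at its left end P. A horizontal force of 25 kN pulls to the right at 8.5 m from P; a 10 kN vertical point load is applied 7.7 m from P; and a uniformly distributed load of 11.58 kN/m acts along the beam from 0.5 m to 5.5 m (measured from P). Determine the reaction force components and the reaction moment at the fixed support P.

Resultant of the distributed load: 11.58 × 5 = 57.9 kN at 3 m from P.
ΣF_x = 0: P_x + 25 = 0 → P_x = -25.00 kN.
ΣF_y = 0: P_y − 10 − 11.58·5 = 0 → P_y = 67.90 kN.
ΣM about P: M_P − 10·7.7 − (11.58·5)·3 = 0 → M_P = 250.7 kN·m.

P_x = -25.00 kN, P_y = 67.90 kN, M_P = 250.7 kN·m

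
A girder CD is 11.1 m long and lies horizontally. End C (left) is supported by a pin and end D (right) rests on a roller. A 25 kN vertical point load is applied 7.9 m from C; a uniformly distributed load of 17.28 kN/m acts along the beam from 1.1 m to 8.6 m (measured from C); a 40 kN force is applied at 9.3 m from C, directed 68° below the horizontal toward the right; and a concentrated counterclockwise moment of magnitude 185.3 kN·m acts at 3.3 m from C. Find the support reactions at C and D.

Resultant of the distributed load: 17.28 × 7.5 = 129.6 kN at 4.85 m from C.
Taking moments about C: D_y·11.1 − 25·7.9 − (17.28·7.5)·4.85 − 40·sin68°·9.3 + 185.3 = 0 → D_y = 985.672/11.1 = 88.7993 ≈ 88.80 kN.
ΣF_y = 0: C_y + 88.7993 − 25 − 17.28·7.5 − 40·sin68° = 0 → C_y = 102.9 kN.
ΣF_x = 0: C_x + 40·cos68° = 0 → C_x = -14.98 kN.

C_x = -14.98 kN, C_y = 102.9 kN, D_y = 88.80 kN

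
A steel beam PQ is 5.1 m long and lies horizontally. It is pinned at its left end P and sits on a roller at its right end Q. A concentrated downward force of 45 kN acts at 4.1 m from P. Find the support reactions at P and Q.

P_x = 0, P_y = 8.824 kN, Q_y = 36.18 kN

ΣM about P: Q_y·5.1 − 45·4.1 = 0 → Q_y = 184.5/5.1 = 36.1765 ≈ 36.18 kN.
ΣF_y = 0: P_y + 36.1765 − 45 = 0 → P_y = 8.824 kN.
ΣF_x = 0: no horizontal applied forces, so P_x = 0.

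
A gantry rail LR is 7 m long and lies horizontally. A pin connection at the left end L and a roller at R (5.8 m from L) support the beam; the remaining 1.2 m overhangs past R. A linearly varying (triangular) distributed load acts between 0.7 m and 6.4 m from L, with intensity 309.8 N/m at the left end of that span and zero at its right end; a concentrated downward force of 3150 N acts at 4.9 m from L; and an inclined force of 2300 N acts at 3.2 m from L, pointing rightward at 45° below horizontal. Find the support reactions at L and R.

Resultant of the triangular load: ½ × 309.8 × 5.7 = 882.93 N, acting at 2.6 m from L (one-third of the span from the peak).
Moments about L: R_y·5.8 − (½·309.8·5.7)·2.6 − 3150·4.9 − 2300·sin45°·3.2 = 0 → R_y = 22934.9/5.8 = 3954.29 ≈ 3954 N.
ΣF_y = 0: L_y + 3954.29 − ½·309.8·5.7 − 3150 − 2300·sin45° = 0 → L_y = 1705 N.
ΣF_x = 0: L_x + 2300·cos45° = 0 → L_x = -1626 N.

L_x = -1626 N, L_y = 1705 N, R_y = 3954 N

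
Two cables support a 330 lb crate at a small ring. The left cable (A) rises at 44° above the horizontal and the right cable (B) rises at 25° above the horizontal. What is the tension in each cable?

ΣF_x = 0: −T_A·cos44° + T_B·cos25° = 0 → T_B = 0.793704·T_A.
ΣF_y = 0: T_A·sin44° + T_B·sin25° = 330.
Substitute: T_A·(0.694658 + 0.793704·0.422618) = 330 → T_A = 320.36 ≈ 320.4 lb.
Then T_B = 0.793704 × 320.36 = 254.3 lb.

T_A = 320.4 lb, T_B = 254.3 lb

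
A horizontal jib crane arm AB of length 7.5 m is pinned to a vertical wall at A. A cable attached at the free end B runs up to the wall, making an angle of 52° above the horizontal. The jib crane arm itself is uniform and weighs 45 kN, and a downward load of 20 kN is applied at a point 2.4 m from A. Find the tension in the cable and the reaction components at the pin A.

T = 36.67 kN, A_x = 22.58 kN, A_y = 36.10 kN

ΣM about A: T·sin52°·7.5 − 45·3.75 − 20·2.4 = 0 → T = 216.75/(7.5·0.788011) = 36.6746 ≈ 36.67 kN.
ΣF_x = 0: A_x − T·cos52° = 0 → A_x = 36.6746 × 0.615661 = 22.58 kN.
ΣF_y = 0: A_y + T·sin52° − 45 − 20 = 0 → A_y = 65 − 36.6746 × 0.788011 = 36.10 kN.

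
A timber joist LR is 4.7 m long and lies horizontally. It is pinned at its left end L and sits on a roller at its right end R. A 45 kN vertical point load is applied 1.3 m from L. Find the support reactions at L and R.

L_x = 0, L_y = 32.55 kN, R_y = 12.45 kN

Taking moments about L: R_y·4.7 − 45·1.3 = 0 → R_y = 58.5/4.7 = 12.4468 ≈ 12.45 kN.
ΣF_y = 0: L_y + 12.4468 − 45 = 0 → L_y = 32.55 kN.
ΣF_x = 0: no horizontal applied forces, so L_x = 0.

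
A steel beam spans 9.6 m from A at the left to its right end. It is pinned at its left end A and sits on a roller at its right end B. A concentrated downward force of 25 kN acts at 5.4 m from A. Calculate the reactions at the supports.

A_x = 0, A_y = 10.94 kN, B_y = 14.06 kN

Moments about A: B_y·9.6 − 25·5.4 = 0 → B_y = 135/9.6 = 14.0625 ≈ 14.06 kN.
ΣF_y = 0: A_y + 14.0625 − 25 = 0 → A_y = 10.94 kN.
ΣF_x = 0: no horizontal applied forces, so A_x = 0.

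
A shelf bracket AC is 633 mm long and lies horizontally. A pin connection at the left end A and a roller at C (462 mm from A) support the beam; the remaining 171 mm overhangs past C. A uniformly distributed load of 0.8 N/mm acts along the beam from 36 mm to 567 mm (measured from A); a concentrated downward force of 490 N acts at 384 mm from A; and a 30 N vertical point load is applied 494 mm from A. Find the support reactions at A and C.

Resultant of the distributed load: 0.8 × 531 = 424.8 N at 301.5 mm from A.
Moments about A: C_y·462 − (0.8·531)·301.5 − 490·384 − 30·494 = 0 → C_y = 331057.2/462 = 716.574 ≈ 716.6 N.
ΣF_y = 0: A_y + 716.574 − 0.8·531 − 490 − 30 = 0 → A_y = 228.2 N.
ΣF_x = 0: no horizontal applied forces, so A_x = 0.

A_x = 0, A_y = 228.2 N, C_y = 716.6 N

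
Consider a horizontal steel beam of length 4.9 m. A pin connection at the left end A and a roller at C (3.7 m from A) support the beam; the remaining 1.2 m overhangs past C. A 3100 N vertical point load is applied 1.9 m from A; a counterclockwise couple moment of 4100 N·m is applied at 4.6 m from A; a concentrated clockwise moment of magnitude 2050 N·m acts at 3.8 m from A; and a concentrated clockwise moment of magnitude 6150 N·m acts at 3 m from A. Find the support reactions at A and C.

A_x = 0, A_y = 400.0 N, C_y = 2700 N

Moments about A: C_y·3.7 − 3100·1.9 + 4100 − 2050 − 6150 = 0 → C_y = 9990/3.7 = 2700 N.
ΣF_y = 0: A_y + 2700 − 3100 = 0 → A_y = 400.0 N.
ΣF_x = 0: no horizontal applied forces, so A_x = 0.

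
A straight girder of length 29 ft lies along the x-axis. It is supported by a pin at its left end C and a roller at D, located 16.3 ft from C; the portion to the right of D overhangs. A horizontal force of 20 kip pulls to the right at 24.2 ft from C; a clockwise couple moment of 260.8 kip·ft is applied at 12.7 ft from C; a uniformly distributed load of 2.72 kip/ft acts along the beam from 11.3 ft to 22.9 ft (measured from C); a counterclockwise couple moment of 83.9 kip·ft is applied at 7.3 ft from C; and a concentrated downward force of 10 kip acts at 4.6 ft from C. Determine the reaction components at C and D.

Resultant of the distributed load: 2.72 × 11.6 = 31.552 kip at 17.1 ft from C.
Taking moments about C: D_y·16.3 − 260.8 − (2.72·11.6)·17.1 + 83.9 − 10·4.6 = 0 → D_y = 762.4392/16.3 = 46.7754 ≈ 46.78 kip.
ΣF_y = 0: C_y + 46.7754 − 2.72·11.6 − 10 = 0 → C_y = -5.223 kip.
ΣF_x = 0: C_x + 20 = 0 → C_x = -20.00 kip.

C_x = -20.00 kip, C_y = -5.223 kip, D_y = 46.78 kip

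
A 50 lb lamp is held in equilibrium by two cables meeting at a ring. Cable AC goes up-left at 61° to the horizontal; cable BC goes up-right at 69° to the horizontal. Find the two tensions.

T_AC = 23.39 lb, T_BC = 31.64 lb

ΣF_x = 0: −T_AC·cos61° + T_BC·cos69° = 0 → T_BC = 1.35283·T_AC.
ΣF_y = 0: T_AC·sin61° + T_BC·sin69° = 50.
Substitute: T_AC·(0.87462 + 1.35283·0.93358) = 50 → T_AC = 23.3908 ≈ 23.39 lb.
Then T_BC = 1.35283 × 23.3908 = 31.64 lb.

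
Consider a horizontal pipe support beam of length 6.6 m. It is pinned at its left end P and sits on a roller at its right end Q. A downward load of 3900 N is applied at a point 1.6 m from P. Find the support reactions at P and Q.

P_x = 0, P_y = 2955 N, Q_y = 945.5 N

ΣM about P: Q_y·6.6 − 3900·1.6 = 0 → Q_y = 6240/6.6 = 945.455 ≈ 945.5 N.
ΣF_y = 0: P_y + 945.455 − 3900 = 0 → P_y = 2955 N.
ΣF_x = 0: no horizontal applied forces, so P_x = 0.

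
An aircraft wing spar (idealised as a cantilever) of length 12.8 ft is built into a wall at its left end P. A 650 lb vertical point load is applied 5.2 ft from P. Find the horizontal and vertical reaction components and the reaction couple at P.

P_x = 0, P_y = 650.0 lb, M_P = 3380 lb·ft

ΣF_x = 0: P_x = 0.
ΣF_y = 0: P_y − 650 = 0 → P_y = 650.0 lb.
ΣM about P: M_P − 650·5.2 = 0 → M_P = 3380 lb·ft.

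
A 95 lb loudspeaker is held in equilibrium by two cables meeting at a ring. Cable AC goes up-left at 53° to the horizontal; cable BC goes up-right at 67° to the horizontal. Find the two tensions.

T_AC = 42.86 lb, T_BC = 66.02 lb

ΣF_x = 0: −T_AC·cos53° + T_BC·cos67° = 0 → T_BC = 1.54023·T_AC.
ΣF_y = 0: T_AC·sin53° + T_BC·sin67° = 95.
Substitute: T_AC·(0.798636 + 1.54023·0.920505) = 95 → T_AC = 42.8618 ≈ 42.86 lb.
Then T_BC = 1.54023 × 42.8618 = 66.02 lb.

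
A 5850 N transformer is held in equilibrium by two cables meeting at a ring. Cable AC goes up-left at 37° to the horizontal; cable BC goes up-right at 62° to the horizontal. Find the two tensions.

T_AC = 2781 N, T_BC = 4730 N

ΣF_x = 0: −T_AC·cos37° + T_BC·cos62° = 0 → T_BC = 1.70114·T_AC.
ΣF_y = 0: T_AC·sin37° + T_BC·sin62° = 5850.
Substitute: T_AC·(0.601815 + 1.70114·0.882948) = 5850 → T_AC = 2780.64 ≈ 2781 N.
Then T_BC = 1.70114 × 2780.64 = 4730 N.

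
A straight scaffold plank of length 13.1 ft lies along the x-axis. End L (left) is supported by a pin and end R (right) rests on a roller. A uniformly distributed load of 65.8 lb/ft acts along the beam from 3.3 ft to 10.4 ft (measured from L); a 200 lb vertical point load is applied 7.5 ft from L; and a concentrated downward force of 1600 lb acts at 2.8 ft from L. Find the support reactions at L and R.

L_x = 0, L_y = 1566 lb, R_y = 700.8 lb

Resultant of the distributed load: 65.8 × 7.1 = 467.18 lb at 6.85 ft from L.
Taking moments about L: R_y·13.1 − (65.8·7.1)·6.85 − 200·7.5 − 1600·2.8 = 0 → R_y = 9180.183/13.1 = 700.777 ≈ 700.8 lb.
ΣF_y = 0: L_y + 700.777 − 65.8·7.1 − 200 − 1600 = 0 → L_y = 1566 lb.
ΣF_x = 0: no horizontal applied forces, so L_x = 0.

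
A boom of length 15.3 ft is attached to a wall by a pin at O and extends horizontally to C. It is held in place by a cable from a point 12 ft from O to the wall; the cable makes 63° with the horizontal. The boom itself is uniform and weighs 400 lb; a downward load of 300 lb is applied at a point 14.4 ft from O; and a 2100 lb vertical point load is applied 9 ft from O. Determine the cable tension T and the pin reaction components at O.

ΣM about O: T·sin63°·12 − 400·7.65 − 300·14.4 − 2100·9 = 0 → T = 26280/(12·0.891007) = 2457.89 ≈ 2458 lb.
ΣF_x = 0: O_x − T·cos63° = 0 → O_x = 2457.89 × 0.45399 = 1116 lb.
ΣF_y = 0: O_y + T·sin63° − 400 − 300 − 2100 = 0 → O_y = 2800 − 2457.89 × 0.891007 = 610.0 lb.

T = 2458 lb, O_x = 1116 lb, O_y = 610.0 lb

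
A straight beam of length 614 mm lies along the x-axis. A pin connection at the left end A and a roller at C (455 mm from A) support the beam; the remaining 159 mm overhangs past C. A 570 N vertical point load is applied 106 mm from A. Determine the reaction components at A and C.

A_x = 0, A_y = 437.2 N, C_y = 132.8 N

ΣM about A: C_y·455 − 570·106 = 0 → C_y = 60420/455 = 132.791 ≈ 132.8 N.
ΣF_y = 0: A_y + 132.791 − 570 = 0 → A_y = 437.2 N.
ΣF_x = 0: no horizontal applied forces, so A_x = 0.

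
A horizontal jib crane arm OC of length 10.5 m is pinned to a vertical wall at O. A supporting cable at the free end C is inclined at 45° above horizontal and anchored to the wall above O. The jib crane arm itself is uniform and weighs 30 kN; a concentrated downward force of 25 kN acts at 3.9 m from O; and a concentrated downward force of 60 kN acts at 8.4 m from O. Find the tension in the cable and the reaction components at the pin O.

T = 102.2 kN, O_x = 72.29 kN, O_y = 42.71 kN

ΣM about O: T·sin45°·10.5 − 30·5.25 − 25·3.9 − 60·8.4 = 0 → T = 759/(10.5·0.707107) = 102.227 ≈ 102.2 kN.
ΣF_x = 0: O_x − T·cos45° = 0 → O_x = 102.227 × 0.707107 = 72.29 kN.
ΣF_y = 0: O_y + T·sin45° − 30 − 25 − 60 = 0 → O_y = 115 − 102.227 × 0.707107 = 42.71 kN.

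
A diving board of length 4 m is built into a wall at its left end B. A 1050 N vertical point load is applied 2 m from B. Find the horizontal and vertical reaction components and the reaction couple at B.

ΣF_x = 0: B_x = 0.
ΣF_y = 0: B_y − 1050 = 0 → B_y = 1050 N.
ΣM about B: M_B − 1050·2 = 0 → M_B = 2100 N·m.

B_x = 0, B_y = 1050 N, M_B = 2100 N·m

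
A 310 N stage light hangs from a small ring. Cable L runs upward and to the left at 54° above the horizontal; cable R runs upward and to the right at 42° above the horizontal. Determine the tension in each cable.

T_L = 231.6 N, T_R = 183.2 N

ΣF_x = 0: −T_L·cos54° + T_R·cos42° = 0 → T_R = 0.790943·T_L.
ΣF_y = 0: T_L·sin54° + T_R·sin42° = 310.
Substitute: T_L·(0.809017 + 0.790943·0.669131) = 310 → T_L = 231.644 ≈ 231.6 N.
Then T_R = 0.790943 × 231.644 = 183.2 N.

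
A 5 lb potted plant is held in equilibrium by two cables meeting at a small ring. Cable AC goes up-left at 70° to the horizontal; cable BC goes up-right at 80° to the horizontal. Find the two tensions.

T_AC = 1.736 lb, T_BC = 3.420 lb

ΣF_x = 0: −T_AC·cos70° + T_BC·cos80° = 0 → T_BC = 1.96962·T_AC.
ΣF_y = 0: T_AC·sin70° + T_BC·sin80° = 5.
Substitute: T_AC·(0.939693 + 1.96962·0.984808) = 5 → T_AC = 1.73648 ≈ 1.736 lb.
Then T_BC = 1.96962 × 1.73648 = 3.420 lb.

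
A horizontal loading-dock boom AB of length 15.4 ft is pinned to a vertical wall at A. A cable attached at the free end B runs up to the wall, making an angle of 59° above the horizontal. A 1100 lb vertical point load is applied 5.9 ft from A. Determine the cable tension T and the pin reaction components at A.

ΣM about A: T·sin59°·15.4 − 1100·5.9 = 0 → T = 6490/(15.4·0.857167) = 491.653 ≈ 491.7 lb.
ΣF_x = 0: A_x − T·cos59° = 0 → A_x = 491.653 × 0.515038 = 253.2 lb.
ΣF_y = 0: A_y + T·sin59° − 1100 = 0 → A_y = 1100 − 491.653 × 0.857167 = 678.6 lb.

T = 491.7 lb, A_x = 253.2 lb, A_y = 678.6 lb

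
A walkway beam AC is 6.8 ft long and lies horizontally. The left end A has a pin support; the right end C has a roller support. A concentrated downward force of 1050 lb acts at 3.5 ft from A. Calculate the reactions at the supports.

ΣM about A: C_y·6.8 − 1050·3.5 = 0 → C_y = 3675/6.8 = 540.441 ≈ 540.4 lb.
ΣF_y = 0: A_y + 540.441 − 1050 = 0 → A_y = 509.6 lb.
ΣF_x = 0: no horizontal applied forces, so A_x = 0.

A_x = 0, A_y = 509.6 lb, C_y = 540.4 lb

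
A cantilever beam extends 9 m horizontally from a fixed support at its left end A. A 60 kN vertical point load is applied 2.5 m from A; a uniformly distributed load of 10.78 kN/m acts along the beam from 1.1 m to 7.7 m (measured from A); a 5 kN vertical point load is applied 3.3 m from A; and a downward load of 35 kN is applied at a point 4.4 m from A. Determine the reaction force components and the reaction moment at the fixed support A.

A_x = 0, A_y = 171.1 kN, M_A = 633.6 kN·m

Resultant of the distributed load: 10.78 × 6.6 = 71.148 kN at 4.4 m from A.
ΣF_x = 0: A_x = 0.
ΣF_y = 0: A_y − 60 − 10.78·6.6 − 5 − 35 = 0 → A_y = 171.1 kN.
ΣM about A: M_A − 60·2.5 − (10.78·6.6)·4.4 − 5·3.3 − 35·4.4 = 0 → M_A = 633.6 kN·m.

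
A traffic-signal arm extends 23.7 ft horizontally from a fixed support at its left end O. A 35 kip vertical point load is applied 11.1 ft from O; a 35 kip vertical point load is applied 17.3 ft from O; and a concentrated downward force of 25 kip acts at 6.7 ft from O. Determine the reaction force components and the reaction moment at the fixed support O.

ΣF_x = 0: O_x = 0.
ΣF_y = 0: O_y − 35 − 35 − 25 = 0 → O_y = 95.00 kip.
ΣM about O: M_O − 35·11.1 − 35·17.3 − 25·6.7 = 0 → M_O = 1162 kip·ft.

O_x = 0, O_y = 95.00 kip, M_O = 1162 kip·ft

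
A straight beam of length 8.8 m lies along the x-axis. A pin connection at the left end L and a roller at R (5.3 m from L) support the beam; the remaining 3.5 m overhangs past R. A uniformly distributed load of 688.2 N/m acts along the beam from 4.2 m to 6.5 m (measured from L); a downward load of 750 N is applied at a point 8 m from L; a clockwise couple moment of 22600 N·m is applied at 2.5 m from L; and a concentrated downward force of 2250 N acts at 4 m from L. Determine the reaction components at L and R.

Resultant of the distributed load: 688.2 × 2.3 = 1582.86 N at 5.35 m from L.
Taking moments about L: R_y·5.3 − (688.2·2.3)·5.35 − 750·8 − 22600 − 2250·4 = 0 → R_y = 46068.301/5.3 = 8692.13 ≈ 8692 N.
ΣF_y = 0: L_y + 8692.13 − 688.2·2.3 − 750 − 2250 = 0 → L_y = -4109 N.
ΣF_x = 0: no horizontal applied forces, so L_x = 0.

L_x = 0, L_y = -4109 N, R_y = 8692 N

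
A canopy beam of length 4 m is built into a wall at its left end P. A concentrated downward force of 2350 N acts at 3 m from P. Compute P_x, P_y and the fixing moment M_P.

ΣF_x = 0: P_x = 0.
ΣF_y = 0: P_y − 2350 = 0 → P_y = 2350 N.
ΣM about P: M_P − 2350·3 = 0 → M_P = 7050 N·m.

P_x = 0, P_y = 2350 N, M_P = 7050 N·m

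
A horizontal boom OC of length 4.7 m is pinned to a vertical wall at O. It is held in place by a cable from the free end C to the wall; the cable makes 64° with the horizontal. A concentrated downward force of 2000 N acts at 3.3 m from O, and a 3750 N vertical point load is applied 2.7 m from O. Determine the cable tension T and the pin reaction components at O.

ΣM about O: T·sin64°·4.7 − 2000·3.3 − 3750·2.7 = 0 → T = 16725/(4.7·0.898794) = 3959.21 ≈ 3959 N.
ΣF_x = 0: O_x − T·cos64° = 0 → O_x = 3959.21 × 0.438371 = 1736 N.
ΣF_y = 0: O_y + T·sin64° − 2000 − 3750 = 0 → O_y = 5750 − 3959.21 × 0.898794 = 2191 N.

T = 3959 N, O_x = 1736 N, O_y = 2191 N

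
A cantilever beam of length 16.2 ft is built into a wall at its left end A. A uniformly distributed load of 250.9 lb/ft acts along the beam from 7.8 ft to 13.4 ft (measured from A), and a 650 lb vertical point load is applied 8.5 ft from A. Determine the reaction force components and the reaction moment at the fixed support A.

A_x = 0, A_y = 2055 lb, M_A = 20420 lb·ft

Resultant of the distributed load: 250.9 × 5.6 = 1405.04 lb at 10.6 ft from A.
ΣF_x = 0: A_x = 0.
ΣF_y = 0: A_y − 250.9·5.6 − 650 = 0 → A_y = 2055 lb.
ΣM about A: M_A − (250.9·5.6)·10.6 − 650·8.5 = 0 → M_A = 20420 lb·ft.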